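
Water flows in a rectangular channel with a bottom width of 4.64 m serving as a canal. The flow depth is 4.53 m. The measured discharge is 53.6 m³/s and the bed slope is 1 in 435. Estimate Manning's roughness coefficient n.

Flow area A = b·y = 4.64 × 4.53 = 21.02 m². Wetted perimeter P = b + 2y = 4.64 + 2×4.53 = 13.7 m.
Hydraulic radius R = A/P = 21.02/13.7 = 1.534 m.
Rearranging Manning's equation: n = (1/Q) A R^(2/3) S^(1/2) = (1/53.6) × 21.02 × 1.534^(2/3) × √0.002299 = 0.025.

n = 0.025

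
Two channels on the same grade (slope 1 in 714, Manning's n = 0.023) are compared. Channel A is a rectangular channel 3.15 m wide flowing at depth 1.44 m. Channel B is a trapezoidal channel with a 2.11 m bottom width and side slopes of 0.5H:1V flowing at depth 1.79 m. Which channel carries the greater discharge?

Channel A: Flow area A = b·y = 3.15 × 1.44 = 4.536 m². Wetted perimeter P = b + 2y = 3.15 + 2×1.44 = 6.03 m. Hydraulic radius R = A/P = 4.536/6.03 = 0.7522 m. Q_A = (1/0.023)·4.536·0.7522^(2/3)·√0.001401 = 6.105 m³/s.
Channel B: With bottom width b = 2.11 m and side slope z = 0.5: A = (b + zy)y = (2.11 + 0.5×1.79)×1.79 = 5.379 m²; P = b + 2y√(1+z²) = 2.11 + 2×1.79×1.118 = 6.113 m. Hydraulic radius R = A/P = 5.379/6.113 = 0.88 m. Q_B = (1/0.023)·5.379·0.88^(2/3)·√0.001401 = 8.037 m³/s.
Q_A = 6.105 m³/s vs Q_B = 8.037 m³/s, so channel B carries more.

channel B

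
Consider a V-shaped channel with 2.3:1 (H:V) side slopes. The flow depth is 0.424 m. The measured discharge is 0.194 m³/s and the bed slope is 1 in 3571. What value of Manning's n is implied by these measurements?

For a triangular section with side slope z = 2.3: A = zy² = 2.3×0.424² = 0.4135 m²; P = 2y√(1+z²) = 2×0.424×2.508 = 2.127 m.
Hydraulic radius R = A/P = 0.4135/2.127 = 0.1944 m.
Rearranging Manning's equation: n = (1/Q) A R^(2/3) S^(1/2) = (1/0.194) × 0.4135 × 0.1944^(2/3) × √0.00028 = 0.012.

n = 0.012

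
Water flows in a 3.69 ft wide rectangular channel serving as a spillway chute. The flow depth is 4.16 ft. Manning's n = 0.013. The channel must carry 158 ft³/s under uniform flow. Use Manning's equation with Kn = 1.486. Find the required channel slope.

S = 0.00585

Flow area A = b·y = 3.69 × 4.16 = 15.35 ft². Wetted perimeter P = b + 2y = 3.69 + 2×4.16 = 12.01 ft.
Hydraulic radius R = A/P = 15.35/12.01 = 1.278 ft.
From Manning's equation, S = [nQ / (1.486 A R^(2/3))]² = [0.013 × 158 / (1.486 × 15.35 × 1.278^(2/3))]² = 0.00585.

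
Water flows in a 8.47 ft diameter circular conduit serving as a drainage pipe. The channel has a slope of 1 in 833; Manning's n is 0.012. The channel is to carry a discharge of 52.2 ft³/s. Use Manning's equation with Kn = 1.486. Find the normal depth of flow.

Manning's equation rearranged: A R^(2/3) = nQ / (1.486·√S) = 0.012 × 52.2 / (1.486 × √0.0012) = 12.17.
Try y = 2.62 ft: A R^(2/3) = 19.3 — too large.
Try y = 2.07 ft: A R^(2/3) = 12.17 — ≈ 12.17.

y_n = 2.07 ft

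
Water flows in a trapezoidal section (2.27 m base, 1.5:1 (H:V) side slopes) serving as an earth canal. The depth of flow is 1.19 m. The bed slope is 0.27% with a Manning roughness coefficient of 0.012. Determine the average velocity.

V = 3.53 m/s

With bottom width b = 2.27 m and side slope z = 1.5: A = (b + zy)y = (2.27 + 1.5×1.19)×1.19 = 4.825 m²; P = b + 2y√(1+z²) = 2.27 + 2×1.19×1.803 = 6.561 m.
Hydraulic radius R = A/P = 4.825/6.561 = 0.7355 m.
From Manning's equation, V = (1/n) R^(2/3) S^(1/2) = (1/0.012) × 0.7355^(2/3) × 0.0027^(1/2) = 3.53 m/s.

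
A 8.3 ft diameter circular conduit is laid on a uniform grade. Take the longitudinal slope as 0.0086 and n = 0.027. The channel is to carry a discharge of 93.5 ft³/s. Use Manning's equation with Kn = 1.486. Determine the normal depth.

Manning's equation rearranged: A R^(2/3) = nQ / (1.486·√S) = 0.027 × 93.5 / (1.486 × √0.0086) = 18.32.
Try y = 3.21 ft: A R^(2/3) = 27.88 — over.
Try y = 1.79 ft: A R^(2/3) = 8.976 — short.
Try y = 2.57 ft: A R^(2/3) = 18.32 — matches.

y_n = 2.57 ft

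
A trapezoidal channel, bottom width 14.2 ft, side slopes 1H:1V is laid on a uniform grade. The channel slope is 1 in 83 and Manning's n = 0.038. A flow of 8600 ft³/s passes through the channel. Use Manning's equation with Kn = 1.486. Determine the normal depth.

Manning's equation rearranged: A R^(2/3) = nQ / (1.486·√S) = 0.038 × 8600 / (1.486 × √0.01205) = 2004.
Try y = 20.7 ft: A R^(2/3) = 3338 — over.
Try y = 11.4 ft: A R^(2/3) = 993.8 — short.
Try y = 16.2 ft: A R^(2/3) = 2003 — close enough.

y_n = 16.2 ft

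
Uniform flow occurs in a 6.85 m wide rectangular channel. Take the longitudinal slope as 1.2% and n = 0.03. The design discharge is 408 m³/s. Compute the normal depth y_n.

Manning's equation rearranged: A R^(2/3) = nQ / (1·√S) = 0.03 × 408 / (√0.012) = 111.7.
Try y = 10.9 m: A R^(2/3) = 141.4 — too large.
Try y = 6.15 m: A R^(2/3) = 71.26 — too small.
Try y = 8.92 m: A R^(2/3) = 111.8 — matches.

y_n = 8.92 m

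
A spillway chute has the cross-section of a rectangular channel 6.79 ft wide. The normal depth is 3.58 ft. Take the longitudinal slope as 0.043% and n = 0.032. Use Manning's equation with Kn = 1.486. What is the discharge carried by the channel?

Flow area A = b·y = 6.79 × 3.58 = 24.31 ft². Wetted perimeter P = b + 2y = 6.79 + 2×3.58 = 13.95 ft.
Hydraulic radius R = A/P = 24.31/13.95 = 1.743 ft.
Manning's equation: Q = (1.486/n) A R^(2/3) S^(1/2) = (1.486/0.032) × 24.31 × 1.743^(2/3) × 0.00043^(1/2) = 33.9 ft³/s.

Q = 33.9 ft³/s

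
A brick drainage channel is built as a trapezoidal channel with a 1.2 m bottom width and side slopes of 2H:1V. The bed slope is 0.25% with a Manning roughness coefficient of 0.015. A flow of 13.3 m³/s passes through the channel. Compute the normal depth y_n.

Manning's equation rearranged: A R^(2/3) = nQ / (1·√S) = 0.015 × 13.3 / (√0.0025) = 3.99.
Trying y = 1.54 m: A R^(2/3) = 5.751 — too large.
Trying y = 1.03 m: A R^(2/3) = 2.331 — too small.
Trying y = 1.31 m: A R^(2/3) = 3.979 — close enough.

y_n = 1.31 m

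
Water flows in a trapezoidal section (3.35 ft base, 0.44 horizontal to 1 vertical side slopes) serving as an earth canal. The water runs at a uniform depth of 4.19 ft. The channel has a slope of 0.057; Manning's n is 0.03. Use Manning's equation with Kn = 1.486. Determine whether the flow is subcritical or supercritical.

With bottom width b = 3.35 ft and side slope z = 0.44: A = (b + zy)y = (3.35 + 0.44×4.19)×4.19 = 21.76 ft²; P = b + 2y√(1+z²) = 3.35 + 2×4.19×1.093 = 12.51 ft.
Hydraulic radius R = A/P = 21.76/12.51 = 1.74 ft.
V = (1.486/n) R^(2/3) √S = (1.486/0.03) × 1.74^(2/3) × √0.057 = 17.11 ft/s. Hydraulic depth D_h = A/T = 21.76/7.037 = 3.092 ft.
Froude number Fr = V/√(g·D_h) = 17.11/√(32.2×3.092) = 1.71, which is greater than 1, so the flow is supercritical.

supercritical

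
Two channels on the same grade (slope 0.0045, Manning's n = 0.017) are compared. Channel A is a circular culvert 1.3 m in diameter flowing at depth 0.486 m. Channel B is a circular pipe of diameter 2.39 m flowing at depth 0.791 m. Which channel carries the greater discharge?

channel B

Channel A: For a circular section of diameter D = 1.3 m at depth y = 0.486 m, the central angle is θ = 2 arccos(1 − 2y/D) = 2.631 rad. Then A = (D²/8)(θ − sin θ) = 0.4527 m² and P = Dθ/2 = 1.71 m. Hydraulic radius R = A/P = 0.4527/1.71 = 0.2647 m. Q_A = (1/0.017)·0.4527·0.2647^(2/3)·√0.0045 = 0.7365 m³/s.
Channel B: For a circular section of diameter D = 2.39 m at depth y = 0.791 m, the central angle is θ = 2 arccos(1 − 2y/D) = 2.452 rad. Then A = (D²/8)(θ − sin θ) = 1.296 m² and P = Dθ/2 = 2.93 m. Hydraulic radius R = A/P = 1.296/2.93 = 0.4424 m. Q_B = (1/0.017)·1.296·0.4424^(2/3)·√0.0045 = 2.97 m³/s.
Q_A = 0.7365 m³/s vs Q_B = 2.97 m³/s, so channel B carries more.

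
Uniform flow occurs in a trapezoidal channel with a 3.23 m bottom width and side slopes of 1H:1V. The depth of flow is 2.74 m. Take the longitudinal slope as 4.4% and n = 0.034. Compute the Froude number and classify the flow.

supercritical

With bottom width b = 3.23 m and side slope z = 1: A = (b + zy)y = (3.23 + 1×2.74)×2.74 = 16.36 m²; P = b + 2y√(1+z²) = 3.23 + 2×2.74×1.414 = 10.98 m.
Hydraulic radius R = A/P = 16.36/10.98 = 1.49 m.
V = (1/n) R^(2/3) √S = (1/0.034) × 1.49^(2/3) × √0.044 = 8.048 m/s. Hydraulic depth D_h = A/T = 16.36/8.71 = 1.878 m.
Froude number Fr = V/√(g·D_h) = 8.048/√(9.81×1.878) = 1.87, which is greater than 1, so the flow is supercritical.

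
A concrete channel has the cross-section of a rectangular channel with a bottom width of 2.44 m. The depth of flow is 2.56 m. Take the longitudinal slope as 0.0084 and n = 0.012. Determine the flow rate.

Q = 42 m³/s

Flow area A = b·y = 2.44 × 2.56 = 6.246 m². Wetted perimeter P = b + 2y = 2.44 + 2×2.56 = 7.56 m.
Hydraulic radius R = A/P = 6.246/7.56 = 0.8262 m.
Manning's equation: Q = (1/n) A R^(2/3) S^(1/2) = (1/0.012) × 6.246 × 0.8262^(2/3) × 0.0084^(1/2) = 42 m³/s.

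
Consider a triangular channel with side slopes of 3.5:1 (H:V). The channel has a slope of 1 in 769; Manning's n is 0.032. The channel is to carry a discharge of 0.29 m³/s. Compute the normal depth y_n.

y_n = 0.451 m

Manning's equation rearranged: A R^(2/3) = nQ / (1·√S) = 0.032 × 0.29 / (√0.0013) = 0.2573.
Try y = 0.509 m: A R^(2/3) = 0.3548 — high.
Try y = 0.338 m: A R^(2/3) = 0.1191 — low.
Try y = 0.451 m: A R^(2/3) = 0.2569 — close enough.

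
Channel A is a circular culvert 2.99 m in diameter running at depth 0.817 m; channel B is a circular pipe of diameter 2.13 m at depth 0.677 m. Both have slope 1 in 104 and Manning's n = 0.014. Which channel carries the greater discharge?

Channel A: For a circular section of diameter D = 2.99 m at depth y = 0.817 m, the central angle is θ = 2 arccos(1 − 2y/D) = 2.2 rad. Then A = (D²/8)(θ − sin θ) = 1.555 m² and P = Dθ/2 = 3.289 m. Hydraulic radius R = A/P = 1.555/3.289 = 0.4729 m. Q_A = (1/0.014)·1.555·0.4729^(2/3)·√0.009615 = 6.612 m³/s.
Channel B: For a circular section of diameter D = 2.13 m at depth y = 0.677 m, the central angle is θ = 2 arccos(1 − 2y/D) = 2.396 rad. Then A = (D²/8)(θ − sin θ) = 0.9739 m² and P = Dθ/2 = 2.552 m. Hydraulic radius R = A/P = 0.9739/2.552 = 0.3817 m. Q_B = (1/0.014)·0.9739·0.3817^(2/3)·√0.009615 = 3.589 m³/s.
Q_A = 6.612 m³/s vs Q_B = 3.589 m³/s, so channel A carries more.

channel A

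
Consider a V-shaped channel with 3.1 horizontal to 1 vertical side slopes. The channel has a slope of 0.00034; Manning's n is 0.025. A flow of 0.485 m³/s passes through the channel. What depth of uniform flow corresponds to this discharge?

Manning's equation rearranged: A R^(2/3) = nQ / (1·√S) = 0.025 × 0.485 / (√0.00034) = 0.6576.
Trying y = 0.857 m: A R^(2/3) = 1.252 — too large.
Trying y = 0.504 m: A R^(2/3) = 0.304 — too small.
Trying y = 0.673 m: A R^(2/3) = 0.6572 — close enough.

y_n = 0.673 m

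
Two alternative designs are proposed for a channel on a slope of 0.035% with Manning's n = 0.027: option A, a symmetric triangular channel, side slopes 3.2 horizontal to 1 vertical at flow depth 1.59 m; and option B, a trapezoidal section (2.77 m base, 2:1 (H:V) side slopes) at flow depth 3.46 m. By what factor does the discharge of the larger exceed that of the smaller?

7.47

Channel A: For a triangular section with side slope z = 3.2: A = zy² = 3.2×1.59² = 8.09 m²; P = 2y√(1+z²) = 2×1.59×3.353 = 10.66 m. Hydraulic radius R = A/P = 8.09/10.66 = 0.7588 m. Q_A = (1/0.027)·8.09·0.7588^(2/3)·√0.00035 = 4.663 m³/s.
Channel B: With bottom width b = 2.77 m and side slope z = 2: A = (b + zy)y = (2.77 + 2×3.46)×3.46 = 33.53 m²; P = b + 2y√(1+z²) = 2.77 + 2×3.46×2.236 = 18.24 m. Hydraulic radius R = A/P = 33.53/18.24 = 1.838 m. Q_B = (1/0.027)·33.53·1.838^(2/3)·√0.00035 = 34.85 m³/s.
The larger discharge is 34.85 m³/s and the smaller is 4.663 m³/s; the ratio is 7.47.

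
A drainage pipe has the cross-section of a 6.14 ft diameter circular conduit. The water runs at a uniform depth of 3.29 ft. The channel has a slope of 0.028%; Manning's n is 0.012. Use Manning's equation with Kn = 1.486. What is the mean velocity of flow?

For a circular section of diameter D = 6.14 ft at depth y = 3.29 ft, the central angle is θ = 2 arccos(1 − 2y/D) = 3.285 rad. Then A = (D²/8)(θ − sin θ) = 16.15 ft² and P = Dθ/2 = 10.09 ft.
Hydraulic radius R = A/P = 16.15/10.09 = 1.602 ft.
From Manning's equation, V = (1.486/n) R^(2/3) S^(1/2) = (1.486/0.012) × 1.602^(2/3) × 0.00028^(1/2) = 2.84 ft/s.

V = 2.84 ft/s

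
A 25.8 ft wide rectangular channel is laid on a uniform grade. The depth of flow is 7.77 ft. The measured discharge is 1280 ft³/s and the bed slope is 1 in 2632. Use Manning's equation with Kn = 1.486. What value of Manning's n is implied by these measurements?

Flow area A = b·y = 25.8 × 7.77 = 200.5 ft². Wetted perimeter P = b + 2y = 25.8 + 2×7.77 = 41.34 ft.
Hydraulic radius R = A/P = 200.5/41.34 = 4.849 ft.
Rearranging Manning's equation: n = (1.486/Q) A R^(2/3) S^(1/2) = (1.486/1280) × 200.5 × 4.849^(2/3) × √0.0003799 = 0.013.

n = 0.013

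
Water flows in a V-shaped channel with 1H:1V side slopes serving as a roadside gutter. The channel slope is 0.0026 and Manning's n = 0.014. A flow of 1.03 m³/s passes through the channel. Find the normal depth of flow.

Manning's equation rearranged: A R^(2/3) = nQ / (1·√S) = 0.014 × 1.03 / (√0.0026) = 0.2828.
Try y = 0.615 m: A R^(2/3) = 0.1368 — low.
Try y = 0.955 m: A R^(2/3) = 0.4422 — high.
Try y = 0.808 m: A R^(2/3) = 0.2832 — close enough.

y_n = 0.808 m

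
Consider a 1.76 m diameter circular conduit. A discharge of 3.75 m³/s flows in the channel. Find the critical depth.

At critical depth, Q² T / (g A³) = 1, i.e. A³/T = Q²/g = 3.75²/9.81 = 1.433.
At y = 1.16 m: A³/T = 2.949 — too large.
At y = 0.961 m: A³/T = 1.431 — close enough.

y_c = 0.961 m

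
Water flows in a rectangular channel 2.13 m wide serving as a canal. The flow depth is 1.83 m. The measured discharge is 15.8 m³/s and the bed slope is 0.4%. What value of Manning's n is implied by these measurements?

Flow area A = b·y = 2.13 × 1.83 = 3.898 m². Wetted perimeter P = b + 2y = 2.13 + 2×1.83 = 5.79 m.
Hydraulic radius R = A/P = 3.898/5.79 = 0.6732 m.
Rearranging Manning's equation: n = (1/Q) A R^(2/3) S^(1/2) = (1/15.8) × 3.898 × 0.6732^(2/3) × √0.004 = 0.012.

n = 0.012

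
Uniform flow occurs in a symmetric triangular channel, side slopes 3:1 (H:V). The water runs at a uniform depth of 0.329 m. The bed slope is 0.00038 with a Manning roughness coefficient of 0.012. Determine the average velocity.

V = 0.471 m/s

For a triangular section with side slope z = 3: A = zy² = 3×0.329² = 0.3247 m²; P = 2y√(1+z²) = 2×0.329×3.162 = 2.081 m.
Hydraulic radius R = A/P = 0.3247/2.081 = 0.1561 m.
From Manning's equation, V = (1/n) R^(2/3) S^(1/2) = (1/0.012) × 0.1561^(2/3) × 0.00038^(1/2) = 0.471 m/s.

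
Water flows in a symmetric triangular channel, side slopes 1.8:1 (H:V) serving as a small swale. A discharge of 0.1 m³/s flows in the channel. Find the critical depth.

At critical depth, Q² T / (g A³) = 1, i.e. A³/T = Q²/g = 0.1²/9.81 = 0.001019.
Try y = 0.17 m: A³/T = 0.00023 — short.
Try y = 0.293 m: A³/T = 0.003498 — over.
Try y = 0.229 m: A³/T = 0.00102 — ≈ 0.001019.

y_c = 0.229 m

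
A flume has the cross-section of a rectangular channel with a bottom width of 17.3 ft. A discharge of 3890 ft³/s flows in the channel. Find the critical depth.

y_c = 11.6 ft

For a rectangular channel, critical depth y_c = (q²/g)^(1/3) where q = Q/b = 3890/17.3 = 224.9 ft²/s.
So y_c = (224.9²/32.2)^(1/3) = 11.6 ft.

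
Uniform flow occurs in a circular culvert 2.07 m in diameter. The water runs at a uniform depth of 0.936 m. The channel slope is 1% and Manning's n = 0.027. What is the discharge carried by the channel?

Q = 3.38 m³/s

For a circular section of diameter D = 2.07 m at depth y = 0.936 m, the central angle is θ = 2 arccos(1 − 2y/D) = 2.95 rad. Then A = (D²/8)(θ − sin θ) = 1.478 m² and P = Dθ/2 = 3.053 m.
Hydraulic radius R = A/P = 1.478/3.053 = 0.4841 m.
Manning's equation: Q = (1/n) A R^(2/3) S^(1/2) = (1/0.027) × 1.478 × 0.4841^(2/3) × 0.01^(1/2) = 3.38 m³/s.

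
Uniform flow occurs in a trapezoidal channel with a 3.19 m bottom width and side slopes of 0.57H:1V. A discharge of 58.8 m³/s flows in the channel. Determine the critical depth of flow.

y_c = 2.75 m

At critical depth, Q² T / (g A³) = 1, i.e. A³/T = Q²/g = 58.8²/9.81 = 352.4.
Trying y = 2.21 m: A³/T = 166.6 — short.
Trying y = 2.75 m: A³/T = 354.1 — matches.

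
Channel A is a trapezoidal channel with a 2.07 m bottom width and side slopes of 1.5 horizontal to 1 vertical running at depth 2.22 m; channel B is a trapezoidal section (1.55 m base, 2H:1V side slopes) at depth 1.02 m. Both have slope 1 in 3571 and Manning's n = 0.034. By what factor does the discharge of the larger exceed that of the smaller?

5.17

Channel A: With bottom width b = 2.07 m and side slope z = 1.5: A = (b + zy)y = (2.07 + 1.5×2.22)×2.22 = 11.99 m²; P = b + 2y√(1+z²) = 2.07 + 2×2.22×1.803 = 10.07 m. Hydraulic radius R = A/P = 11.99/10.07 = 1.19 m. Q_A = (1/0.034)·11.99·1.19^(2/3)·√0.00028 = 6.626 m³/s.
Channel B: With bottom width b = 1.55 m and side slope z = 2: A = (b + zy)y = (1.55 + 2×1.02)×1.02 = 3.662 m²; P = b + 2y√(1+z²) = 1.55 + 2×1.02×2.236 = 6.112 m. Hydraulic radius R = A/P = 3.662/6.112 = 0.5992 m. Q_B = (1/0.034)·3.662·0.5992^(2/3)·√0.00028 = 1.281 m³/s.
The larger discharge is 6.626 m³/s and the smaller is 1.281 m³/s; the ratio is 5.17.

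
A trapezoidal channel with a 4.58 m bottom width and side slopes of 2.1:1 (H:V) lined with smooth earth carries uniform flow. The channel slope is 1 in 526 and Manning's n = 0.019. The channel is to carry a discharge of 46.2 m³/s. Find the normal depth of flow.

Manning's equation rearranged: A R^(2/3) = nQ / (1·√S) = 0.019 × 46.2 / (√0.001901) = 20.13.
Trying y = 1.63 m: A R^(2/3) = 13.67 — short.
Trying y = 2.22 m: A R^(2/3) = 25.39 — over.
Trying y = 1.98 m: A R^(2/3) = 20.13 — matches.

y_n = 1.98 m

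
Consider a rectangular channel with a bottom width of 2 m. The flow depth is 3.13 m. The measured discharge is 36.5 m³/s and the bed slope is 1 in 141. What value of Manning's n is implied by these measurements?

Flow area A = b·y = 2 × 3.13 = 6.26 m². Wetted perimeter P = b + 2y = 2 + 2×3.13 = 8.26 m.
Hydraulic radius R = A/P = 6.26/8.26 = 0.7579 m.
Rearranging Manning's equation: n = (1/Q) A R^(2/3) S^(1/2) = (1/36.5) × 6.26 × 0.7579^(2/3) × √0.007092 = 0.012.

n = 0.012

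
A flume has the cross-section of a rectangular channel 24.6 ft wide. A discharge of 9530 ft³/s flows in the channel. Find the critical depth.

For a rectangular channel, critical depth y_c = (q²/g)^(1/3) where q = Q/b = 9530/24.6 = 387.4 ft²/s.
So y_c = (387.4²/32.2)^(1/3) = 16.7 ft.

y_c = 16.7 ft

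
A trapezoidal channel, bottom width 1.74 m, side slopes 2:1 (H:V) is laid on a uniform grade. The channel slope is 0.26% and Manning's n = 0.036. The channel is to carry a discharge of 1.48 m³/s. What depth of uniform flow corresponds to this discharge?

Manning's equation rearranged: A R^(2/3) = nQ / (1·√S) = 0.036 × 1.48 / (√0.0026) = 1.045.
At y = 0.551 m: A R^(2/3) = 0.8107 — too small.
At y = 0.744 m: A R^(2/3) = 1.46 — too large.
At y = 0.628 m: A R^(2/3) = 1.045 — ≈ 1.045.

y_n = 0.628 m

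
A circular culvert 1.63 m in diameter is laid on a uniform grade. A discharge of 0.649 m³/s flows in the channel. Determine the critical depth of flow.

y_c = 0.396 m

At critical depth, Q² T / (g A³) = 1, i.e. A³/T = Q²/g = 0.649²/9.81 = 0.04294.
Try y = 0.349 m: A³/T = 0.02626 — low.
Try y = 0.396 m: A³/T = 0.04302 — matches.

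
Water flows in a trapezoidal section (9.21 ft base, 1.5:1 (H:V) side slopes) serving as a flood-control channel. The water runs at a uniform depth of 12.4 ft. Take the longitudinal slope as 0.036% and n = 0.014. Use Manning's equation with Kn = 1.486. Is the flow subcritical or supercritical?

With bottom width b = 9.21 ft and side slope z = 1.5: A = (b + zy)y = (9.21 + 1.5×12.4)×12.4 = 344.8 ft²; P = b + 2y√(1+z²) = 9.21 + 2×12.4×1.803 = 53.92 ft.
Hydraulic radius R = A/P = 344.8/53.92 = 6.396 ft.
V = (1.486/n) R^(2/3) √S = (1.486/0.014) × 6.396^(2/3) × √0.00036 = 6.939 ft/s. Hydraulic depth D_h = A/T = 344.8/46.41 = 7.43 ft.
Froude number Fr = V/√(g·D_h) = 6.939/√(32.2×7.43) = 0.449, which is less than 1, so the flow is subcritical.

subcritical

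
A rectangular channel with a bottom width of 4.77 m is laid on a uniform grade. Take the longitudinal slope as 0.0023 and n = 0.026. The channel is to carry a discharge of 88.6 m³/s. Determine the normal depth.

Manning's equation rearranged: A R^(2/3) = nQ / (1·√S) = 0.026 × 88.6 / (√0.0023) = 48.03.
Trying y = 7.6 m: A R^(2/3) = 53.95 — high.
Trying y = 6.88 m: A R^(2/3) = 48.04 — matches.

y_n = 6.88 m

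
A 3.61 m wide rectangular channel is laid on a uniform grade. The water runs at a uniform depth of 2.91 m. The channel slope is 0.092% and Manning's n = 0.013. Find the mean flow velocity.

V = 2.51 m/s

Flow area A = b·y = 3.61 × 2.91 = 10.51 m². Wetted perimeter P = b + 2y = 3.61 + 2×2.91 = 9.43 m.
Hydraulic radius R = A/P = 10.51/9.43 = 1.114 m.
From Manning's equation, V = (1/n) R^(2/3) S^(1/2) = (1/0.013) × 1.114^(2/3) × 0.00092^(1/2) = 2.51 m/s.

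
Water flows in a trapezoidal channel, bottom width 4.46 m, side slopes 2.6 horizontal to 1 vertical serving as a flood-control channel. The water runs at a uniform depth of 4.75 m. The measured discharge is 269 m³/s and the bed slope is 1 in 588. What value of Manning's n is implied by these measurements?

n = 0.023

With bottom width b = 4.46 m and side slope z = 2.6: A = (b + zy)y = (4.46 + 2.6×4.75)×4.75 = 79.85 m²; P = b + 2y√(1+z²) = 4.46 + 2×4.75×2.786 = 30.92 m.
Hydraulic radius R = A/P = 79.85/30.92 = 2.582 m.
Rearranging Manning's equation: n = (1/Q) A R^(2/3) S^(1/2) = (1/269) × 79.85 × 2.582^(2/3) × √0.001701 = 0.023.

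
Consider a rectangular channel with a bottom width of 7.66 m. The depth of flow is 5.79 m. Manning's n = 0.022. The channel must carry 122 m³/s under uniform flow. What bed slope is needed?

S = 0.0012

Flow area A = b·y = 7.66 × 5.79 = 44.35 m². Wetted perimeter P = b + 2y = 7.66 + 2×5.79 = 19.24 m.
Hydraulic radius R = A/P = 44.35/19.24 = 2.305 m.
From Manning's equation, S = [nQ / (1 A R^(2/3))]² = [0.022 × 122 / (1 × 44.35 × 2.305^(2/3))]² = 0.0012.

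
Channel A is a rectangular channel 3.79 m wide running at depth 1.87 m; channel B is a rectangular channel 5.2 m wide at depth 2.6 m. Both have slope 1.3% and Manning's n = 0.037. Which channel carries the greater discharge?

channel B

Channel A: Flow area A = b·y = 3.79 × 1.87 = 7.087 m². Wetted perimeter P = b + 2y = 3.79 + 2×1.87 = 7.53 m. Hydraulic radius R = A/P = 7.087/7.53 = 0.9412 m. Q_A = (1/0.037)·7.087·0.9412^(2/3)·√0.013 = 20.98 m³/s.
Channel B: Flow area A = b·y = 5.2 × 2.6 = 13.52 m². Wetted perimeter P = b + 2y = 5.2 + 2×2.6 = 10.4 m. Hydraulic radius R = A/P = 13.52/10.4 = 1.3 m. Q_B = (1/0.037)·13.52·1.3^(2/3)·√0.013 = 49.63 m³/s.
Q_A = 20.98 m³/s vs Q_B = 49.63 m³/s, so channel B carries more.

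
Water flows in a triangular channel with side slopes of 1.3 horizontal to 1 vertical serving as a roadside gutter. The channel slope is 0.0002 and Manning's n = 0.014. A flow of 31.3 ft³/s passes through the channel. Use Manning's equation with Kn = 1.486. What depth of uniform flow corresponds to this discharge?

y_n = 3.57 ft

Manning's equation rearranged: A R^(2/3) = nQ / (1.486·√S) = 0.014 × 31.3 / (1.486 × √0.0002) = 20.85.
Trying y = 3.06 ft: A R^(2/3) = 13.84 — low.
Trying y = 3.57 ft: A R^(2/3) = 20.88 — ≈ 20.85.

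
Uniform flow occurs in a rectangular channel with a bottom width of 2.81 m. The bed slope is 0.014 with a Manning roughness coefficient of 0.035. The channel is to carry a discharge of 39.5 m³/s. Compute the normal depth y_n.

Manning's equation rearranged: A R^(2/3) = nQ / (1·√S) = 0.035 × 39.5 / (√0.014) = 11.68.
At y = 4.55 m: A R^(2/3) = 13.4 — too large.
At y = 3 m: A R^(2/3) = 8.186 — too small.
At y = 4.04 m: A R^(2/3) = 11.67 — ≈ 11.68.

y_n = 4.04 m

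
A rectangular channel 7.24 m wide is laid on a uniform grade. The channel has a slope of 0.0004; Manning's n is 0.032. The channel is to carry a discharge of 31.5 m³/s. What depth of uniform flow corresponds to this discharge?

Manning's equation rearranged: A R^(2/3) = nQ / (1·√S) = 0.032 × 31.5 / (√0.0004) = 50.4.
At y = 5.64 m: A R^(2/3) = 69.17 — high.
At y = 3.9 m: A R^(2/3) = 42.97 — low.
At y = 4.4 m: A R^(2/3) = 50.33 — ≈ 50.4.

y_n = 4.4 m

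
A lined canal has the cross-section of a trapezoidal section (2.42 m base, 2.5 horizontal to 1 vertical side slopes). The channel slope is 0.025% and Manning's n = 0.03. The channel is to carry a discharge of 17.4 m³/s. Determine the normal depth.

Manning's equation rearranged: A R^(2/3) = nQ / (1·√S) = 0.03 × 17.4 / (√0.00025) = 33.01.
Trying y = 2.11 m: A R^(2/3) = 18.11 — low.
Trying y = 3.5 m: A R^(2/3) = 58.67 — high.
Trying y = 2.74 m: A R^(2/3) = 32.97 — close enough.

y_n = 2.74 m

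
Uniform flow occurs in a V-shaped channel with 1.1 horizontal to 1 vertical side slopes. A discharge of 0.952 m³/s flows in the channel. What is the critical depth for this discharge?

At critical depth, Q² T / (g A³) = 1, i.e. A³/T = Q²/g = 0.952²/9.81 = 0.09239.
Try y = 0.552 m: A³/T = 0.03101 — short.
Try y = 0.771 m: A³/T = 0.1648 — over.
Try y = 0.687 m: A³/T = 0.09258 — matches.

y_c = 0.687 m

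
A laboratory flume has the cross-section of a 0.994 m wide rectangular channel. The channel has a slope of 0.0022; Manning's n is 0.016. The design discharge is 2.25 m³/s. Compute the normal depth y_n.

y_n = 1.49 m

Manning's equation rearranged: A R^(2/3) = nQ / (1·√S) = 0.016 × 2.25 / (√0.0022) = 0.7675.
Try y = 1.28 m: A R^(2/3) = 0.6415 — low.
Try y = 1.62 m: A R^(2/3) = 0.8453 — high.
Try y = 1.49 m: A R^(2/3) = 0.767 — matches.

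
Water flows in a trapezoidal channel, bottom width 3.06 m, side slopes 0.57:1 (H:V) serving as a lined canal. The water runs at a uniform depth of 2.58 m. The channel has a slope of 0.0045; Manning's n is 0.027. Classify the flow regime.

subcritical

With bottom width b = 3.06 m and side slope z = 0.57: A = (b + zy)y = (3.06 + 0.57×2.58)×2.58 = 11.69 m²; P = b + 2y√(1+z²) = 3.06 + 2×2.58×1.151 = 8.999 m.
Hydraulic radius R = A/P = 11.69/8.999 = 1.299 m.
V = (1/n) R^(2/3) √S = (1/0.027) × 1.299^(2/3) × √0.0045 = 2.958 m/s. Hydraulic depth D_h = A/T = 11.69/6.001 = 1.948 m.
Froude number Fr = V/√(g·D_h) = 2.958/√(9.81×1.948) = 0.677, which is less than 1, so the flow is subcritical.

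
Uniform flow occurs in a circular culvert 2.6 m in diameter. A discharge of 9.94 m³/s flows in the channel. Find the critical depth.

y_c = 1.42 m

At critical depth, Q² T / (g A³) = 1, i.e. A³/T = Q²/g = 9.94²/9.81 = 10.07.
At y = 1.57 m: A³/T = 14.8 — over.
At y = 1.17 m: A³/T = 4.81 — short.
At y = 1.42 m: A³/T = 10.08 — matches.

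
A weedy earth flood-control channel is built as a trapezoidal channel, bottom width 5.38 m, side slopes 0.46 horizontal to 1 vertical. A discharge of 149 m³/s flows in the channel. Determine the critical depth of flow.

At critical depth, Q² T / (g A³) = 1, i.e. A³/T = Q²/g = 149²/9.81 = 2263.
Trying y = 3.31 m: A³/T = 1416 — short.
Trying y = 4.87 m: A³/T = 5183 — over.
Trying y = 3.81 m: A³/T = 2259 — ≈ 2263.

y_c = 3.81 m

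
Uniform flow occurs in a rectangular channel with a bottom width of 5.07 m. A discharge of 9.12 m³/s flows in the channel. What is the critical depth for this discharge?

y_c = 0.691 m

For a rectangular channel, critical depth y_c = (q²/g)^(1/3) where q = Q/b = 9.12/5.07 = 1.799 m²/s.
So y_c = (1.799²/9.81)^(1/3) = 0.691 m.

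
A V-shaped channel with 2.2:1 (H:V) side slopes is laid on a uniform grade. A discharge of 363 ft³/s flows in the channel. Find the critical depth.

y_c = 4.42 ft

At critical depth, Q² T / (g A³) = 1, i.e. A³/T = Q²/g = 363²/32.2 = 4092.
Trying y = 5.6 ft: A³/T = 13330 — over.
Trying y = 4.42 ft: A³/T = 4083 — ≈ 4092.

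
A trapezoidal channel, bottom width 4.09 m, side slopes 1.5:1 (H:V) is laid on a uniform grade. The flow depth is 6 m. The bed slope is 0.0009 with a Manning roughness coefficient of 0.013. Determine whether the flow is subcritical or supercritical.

subcritical

With bottom width b = 4.09 m and side slope z = 1.5: A = (b + zy)y = (4.09 + 1.5×6)×6 = 78.54 m²; P = b + 2y√(1+z²) = 4.09 + 2×6×1.803 = 25.72 m.
Hydraulic radius R = A/P = 78.54/25.72 = 3.053 m.
V = (1/n) R^(2/3) √S = (1/0.013) × 3.053^(2/3) × √0.0009 = 4.857 m/s. Hydraulic depth D_h = A/T = 78.54/22.09 = 3.555 m.
Froude number Fr = V/√(g·D_h) = 4.857/√(9.81×3.555) = 0.822, which is less than 1, so the flow is subcritical.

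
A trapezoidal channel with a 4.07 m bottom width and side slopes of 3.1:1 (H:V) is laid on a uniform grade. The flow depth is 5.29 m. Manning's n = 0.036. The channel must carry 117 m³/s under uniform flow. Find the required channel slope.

S = 0.000382

With bottom width b = 4.07 m and side slope z = 3.1: A = (b + zy)y = (4.07 + 3.1×5.29)×5.29 = 108.3 m²; P = b + 2y√(1+z²) = 4.07 + 2×5.29×3.257 = 38.53 m.
Hydraulic radius R = A/P = 108.3/38.53 = 2.81 m.
From Manning's equation, S = [nQ / (1 A R^(2/3))]² = [0.036 × 117 / (1 × 108.3 × 2.81^(2/3))]² = 0.000382.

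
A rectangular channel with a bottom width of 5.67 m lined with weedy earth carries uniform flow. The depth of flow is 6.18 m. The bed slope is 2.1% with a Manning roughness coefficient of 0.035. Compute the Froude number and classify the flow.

subcritical

Flow area A = b·y = 5.67 × 6.18 = 35.04 m². Wetted perimeter P = b + 2y = 5.67 + 2×6.18 = 18.03 m.
Hydraulic radius R = A/P = 35.04/18.03 = 1.943 m.
V = (1/n) R^(2/3) √S = (1/0.035) × 1.943^(2/3) × √0.021 = 6.448 m/s. Hydraulic depth D_h = A/T = 35.04/5.67 = 6.18 m.
Froude number Fr = V/√(g·D_h) = 6.448/√(9.81×6.18) = 0.828, which is less than 1, so the flow is subcritical.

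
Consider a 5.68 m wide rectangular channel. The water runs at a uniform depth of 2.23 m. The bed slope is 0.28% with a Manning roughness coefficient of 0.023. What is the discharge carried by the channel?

Q = 33.8 m³/s

Flow area A = b·y = 5.68 × 2.23 = 12.67 m². Wetted perimeter P = b + 2y = 5.68 + 2×2.23 = 10.14 m.
Hydraulic radius R = A/P = 12.67/10.14 = 1.249 m.
Manning's equation: Q = (1/n) A R^(2/3) S^(1/2) = (1/0.023) × 12.67 × 1.249^(2/3) × 0.0028^(1/2) = 33.8 m³/s.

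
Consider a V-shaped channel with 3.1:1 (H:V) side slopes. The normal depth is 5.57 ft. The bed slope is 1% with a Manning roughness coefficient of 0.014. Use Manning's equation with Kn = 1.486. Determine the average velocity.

For a triangular section with side slope z = 3.1: A = zy² = 3.1×5.57² = 96.18 ft²; P = 2y√(1+z²) = 2×5.57×3.257 = 36.29 ft.
Hydraulic radius R = A/P = 96.18/36.29 = 2.651 ft.
From Manning's equation, V = (1.486/n) R^(2/3) S^(1/2) = (1.486/0.014) × 2.651^(2/3) × 0.01^(1/2) = 20.3 ft/s.

V = 20.3 ft/s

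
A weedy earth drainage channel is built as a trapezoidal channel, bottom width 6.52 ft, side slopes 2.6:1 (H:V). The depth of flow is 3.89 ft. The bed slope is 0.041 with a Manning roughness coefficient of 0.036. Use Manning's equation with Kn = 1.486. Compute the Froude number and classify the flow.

With bottom width b = 6.52 ft and side slope z = 2.6: A = (b + zy)y = (6.52 + 2.6×3.89)×3.89 = 64.71 ft²; P = b + 2y√(1+z²) = 6.52 + 2×3.89×2.786 = 28.19 ft.
Hydraulic radius R = A/P = 64.71/28.19 = 2.295 ft.
V = (1.486/n) R^(2/3) √S = (1.486/0.036) × 2.295^(2/3) × √0.041 = 14.54 ft/s. Hydraulic depth D_h = A/T = 64.71/26.75 = 2.419 ft.
Froude number Fr = V/√(g·D_h) = 14.54/√(32.2×2.419) = 1.65, which is greater than 1, so the flow is supercritical.

supercritical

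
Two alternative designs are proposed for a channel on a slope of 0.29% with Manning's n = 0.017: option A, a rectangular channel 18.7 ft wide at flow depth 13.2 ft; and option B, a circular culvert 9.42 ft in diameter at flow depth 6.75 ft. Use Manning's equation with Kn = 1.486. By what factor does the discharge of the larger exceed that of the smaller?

Channel A: Flow area A = b·y = 18.7 × 13.2 = 246.8 ft². Wetted perimeter P = b + 2y = 18.7 + 2×13.2 = 45.1 ft. Hydraulic radius R = A/P = 246.8/45.1 = 5.473 ft. Q_A = (1.486/0.017)·246.8·5.473^(2/3)·√0.0029 = 3609 ft³/s.
Channel B: For a circular section of diameter D = 9.42 ft at depth y = 6.75 ft, the central angle is θ = 2 arccos(1 − 2y/D) = 4.037 rad. Then A = (D²/8)(θ − sin θ) = 53.44 ft² and P = Dθ/2 = 19.02 ft. Hydraulic radius R = A/P = 53.44/19.02 = 2.81 ft. Q_B = (1.486/0.017)·53.44·2.81^(2/3)·√0.0029 = 501 ft³/s.
The larger discharge is 3609 ft³/s and the smaller is 501 ft³/s; the ratio is 7.2.

7.2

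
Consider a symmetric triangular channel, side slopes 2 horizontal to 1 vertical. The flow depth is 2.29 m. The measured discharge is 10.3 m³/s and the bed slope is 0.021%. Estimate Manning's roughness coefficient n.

n = 0.015

For a triangular section with side slope z = 2: A = zy² = 2×2.29² = 10.49 m²; P = 2y√(1+z²) = 2×2.29×2.236 = 10.24 m.
Hydraulic radius R = A/P = 10.49/10.24 = 1.024 m.
Rearranging Manning's equation: n = (1/Q) A R^(2/3) S^(1/2) = (1/10.3) × 10.49 × 1.024^(2/3) × √0.00021 = 0.015.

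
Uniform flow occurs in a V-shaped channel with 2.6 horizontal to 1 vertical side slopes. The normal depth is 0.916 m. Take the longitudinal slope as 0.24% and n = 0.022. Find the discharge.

Q = 2.76 m³/s

For a triangular section with side slope z = 2.6: A = zy² = 2.6×0.916² = 2.182 m²; P = 2y√(1+z²) = 2×0.916×2.786 = 5.103 m.
Hydraulic radius R = A/P = 2.182/5.103 = 0.4275 m.
Manning's equation: Q = (1/n) A R^(2/3) S^(1/2) = (1/0.022) × 2.182 × 0.4275^(2/3) × 0.0024^(1/2) = 2.76 m³/s.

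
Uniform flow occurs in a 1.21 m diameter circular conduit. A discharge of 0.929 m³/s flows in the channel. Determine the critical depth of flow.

y_c = 0.52 m

At critical depth, Q² T / (g A³) = 1, i.e. A³/T = Q²/g = 0.929²/9.81 = 0.08798.
At y = 0.363 m: A³/T = 0.02202 — low.
At y = 0.52 m: A³/T = 0.08802 — ≈ 0.08798.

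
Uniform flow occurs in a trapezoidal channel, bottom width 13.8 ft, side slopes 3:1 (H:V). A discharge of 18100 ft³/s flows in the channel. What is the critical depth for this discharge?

At critical depth, Q² T / (g A³) = 1, i.e. A³/T = Q²/g = 18100²/32.2 = 10170000.
Try y = 12.9 ft: A³/T = 3406000 — low.
Try y = 20.8 ft: A³/T = 28730000 — high.
Try y = 16.5 ft: A³/T = 10100000 — matches.

y_c = 16.5 ft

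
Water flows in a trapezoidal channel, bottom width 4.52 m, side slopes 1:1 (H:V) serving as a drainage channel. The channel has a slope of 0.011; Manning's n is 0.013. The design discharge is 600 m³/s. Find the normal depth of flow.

y_n = 4.58 m

Manning's equation rearranged: A R^(2/3) = nQ / (1·√S) = 0.013 × 600 / (√0.011) = 74.37.
Try y = 5.09 m: A R^(2/3) = 92.15 — over.
Try y = 3.95 m: A R^(2/3) = 55.42 — short.
Try y = 4.58 m: A R^(2/3) = 74.4 — ≈ 74.37.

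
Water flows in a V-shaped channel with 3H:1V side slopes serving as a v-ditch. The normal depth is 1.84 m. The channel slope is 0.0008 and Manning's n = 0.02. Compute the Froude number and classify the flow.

subcritical

For a triangular section with side slope z = 3: A = zy² = 3×1.84² = 10.16 m²; P = 2y√(1+z²) = 2×1.84×3.162 = 11.64 m.
Hydraulic radius R = A/P = 10.16/11.64 = 0.8728 m.
V = (1/n) R^(2/3) √S = (1/0.02) × 0.8728^(2/3) × √0.0008 = 1.292 m/s. Hydraulic depth D_h = A/T = 10.16/11.04 = 0.92 m.
Froude number Fr = V/√(g·D_h) = 1.292/√(9.81×0.92) = 0.43, which is less than 1, so the flow is subcritical.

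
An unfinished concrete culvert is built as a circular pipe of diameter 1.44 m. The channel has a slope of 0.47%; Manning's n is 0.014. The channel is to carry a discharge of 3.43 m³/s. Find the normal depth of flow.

y_n = 1.02 m

Manning's equation rearranged: A R^(2/3) = nQ / (1·√S) = 0.014 × 3.43 / (√0.0047) = 0.7004.
Trying y = 1.25 m: A R^(2/3) = 0.8617 — too large.
Trying y = 0.756 m: A R^(2/3) = 0.4473 — too small.
Trying y = 1.02 m: A R^(2/3) = 0.7007 — close enough.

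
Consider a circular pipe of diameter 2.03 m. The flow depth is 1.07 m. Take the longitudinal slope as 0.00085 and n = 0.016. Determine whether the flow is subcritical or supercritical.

subcritical

For a circular section of diameter D = 2.03 m at depth y = 1.07 m, the central angle is θ = 2 arccos(1 − 2y/D) = 3.25 rad. Then A = (D²/8)(θ − sin θ) = 1.73 m² and P = Dθ/2 = 3.299 m.
Hydraulic radius R = A/P = 1.73/3.299 = 0.5244 m.
V = (1/n) R^(2/3) √S = (1/0.016) × 0.5244^(2/3) × √0.00085 = 1.185 m/s. Hydraulic depth D_h = A/T = 1.73/2.027 = 0.8534 m.
Froude number Fr = V/√(g·D_h) = 1.185/√(9.81×0.8534) = 0.41, which is less than 1, so the flow is subcritical.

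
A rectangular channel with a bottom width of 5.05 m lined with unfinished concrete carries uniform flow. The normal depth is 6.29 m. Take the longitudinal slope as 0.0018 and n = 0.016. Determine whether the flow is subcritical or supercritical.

subcritical

Flow area A = b·y = 5.05 × 6.29 = 31.76 m². Wetted perimeter P = b + 2y = 5.05 + 2×6.29 = 17.63 m.
Hydraulic radius R = A/P = 31.76/17.63 = 1.802 m.
V = (1/n) R^(2/3) √S = (1/0.016) × 1.802^(2/3) × √0.0018 = 3.926 m/s. Hydraulic depth D_h = A/T = 31.76/5.05 = 6.29 m.
Froude number Fr = V/√(g·D_h) = 3.926/√(9.81×6.29) = 0.5, which is less than 1, so the flow is subcritical.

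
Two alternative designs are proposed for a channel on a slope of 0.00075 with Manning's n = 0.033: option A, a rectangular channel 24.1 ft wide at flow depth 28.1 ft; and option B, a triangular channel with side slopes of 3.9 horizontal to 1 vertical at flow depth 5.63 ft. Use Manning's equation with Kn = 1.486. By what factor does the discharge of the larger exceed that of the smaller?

Channel A: Flow area A = b·y = 24.1 × 28.1 = 677.2 ft². Wetted perimeter P = b + 2y = 24.1 + 2×28.1 = 80.3 ft. Hydraulic radius R = A/P = 677.2/80.3 = 8.433 ft. Q_A = (1.486/0.033)·677.2·8.433^(2/3)·√0.00075 = 3460 ft³/s.
Channel B: For a triangular section with side slope z = 3.9: A = zy² = 3.9×5.63² = 123.6 ft²; P = 2y√(1+z²) = 2×5.63×4.026 = 45.33 ft. Hydraulic radius R = A/P = 123.6/45.33 = 2.727 ft. Q_B = (1.486/0.033)·123.6·2.727^(2/3)·√0.00075 = 297.5 ft³/s.
The larger discharge is 3460 ft³/s and the smaller is 297.5 ft³/s; the ratio is 11.6.

11.6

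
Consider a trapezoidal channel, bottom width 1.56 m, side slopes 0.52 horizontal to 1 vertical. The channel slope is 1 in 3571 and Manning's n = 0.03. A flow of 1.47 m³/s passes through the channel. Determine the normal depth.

y_n = 1.45 m

Manning's equation rearranged: A R^(2/3) = nQ / (1·√S) = 0.03 × 1.47 / (√0.00028) = 2.635.
Trying y = 1.82 m: A R^(2/3) = 3.949 — too large.
Trying y = 1.27 m: A R^(2/3) = 2.089 — too small.
Trying y = 1.45 m: A R^(2/3) = 2.632 — matches.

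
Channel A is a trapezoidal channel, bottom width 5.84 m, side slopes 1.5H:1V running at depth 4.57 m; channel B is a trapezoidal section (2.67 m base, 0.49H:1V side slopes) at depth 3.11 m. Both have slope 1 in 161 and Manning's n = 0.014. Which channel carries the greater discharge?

channel A

Channel A: With bottom width b = 5.84 m and side slope z = 1.5: A = (b + zy)y = (5.84 + 1.5×4.57)×4.57 = 58.02 m²; P = b + 2y√(1+z²) = 5.84 + 2×4.57×1.803 = 22.32 m. Hydraulic radius R = A/P = 58.02/22.32 = 2.6 m. Q_A = (1/0.014)·58.02·2.6^(2/3)·√0.006211 = 617.5 m³/s.
Channel B: With bottom width b = 2.67 m and side slope z = 0.49: A = (b + zy)y = (2.67 + 0.49×3.11)×3.11 = 13.04 m²; P = b + 2y√(1+z²) = 2.67 + 2×3.11×1.114 = 9.597 m. Hydraulic radius R = A/P = 13.04/9.597 = 1.359 m. Q_B = (1/0.014)·13.04·1.359^(2/3)·√0.006211 = 90.09 m³/s.
Q_A = 617.5 m³/s vs Q_B = 90.09 m³/s, so channel A carries more.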